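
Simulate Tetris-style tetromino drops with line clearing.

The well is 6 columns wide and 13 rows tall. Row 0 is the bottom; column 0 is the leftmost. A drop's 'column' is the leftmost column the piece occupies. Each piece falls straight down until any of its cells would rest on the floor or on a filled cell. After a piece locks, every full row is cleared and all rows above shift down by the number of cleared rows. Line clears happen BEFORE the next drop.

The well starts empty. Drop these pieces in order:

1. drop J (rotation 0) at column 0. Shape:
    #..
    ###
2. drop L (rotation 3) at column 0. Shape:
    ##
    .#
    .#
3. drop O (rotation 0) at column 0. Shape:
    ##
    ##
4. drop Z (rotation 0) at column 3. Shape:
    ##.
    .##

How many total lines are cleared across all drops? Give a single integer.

Answer: 0

Derivation:
Drop 1: J rot0 at col 0 lands with bottom-row=0; cleared 0 line(s) (total 0); column heights now [2 1 1 0 0 0], max=2
Drop 2: L rot3 at col 0 lands with bottom-row=1; cleared 0 line(s) (total 0); column heights now [4 4 1 0 0 0], max=4
Drop 3: O rot0 at col 0 lands with bottom-row=4; cleared 0 line(s) (total 0); column heights now [6 6 1 0 0 0], max=6
Drop 4: Z rot0 at col 3 lands with bottom-row=0; cleared 0 line(s) (total 0); column heights now [6 6 1 2 2 1], max=6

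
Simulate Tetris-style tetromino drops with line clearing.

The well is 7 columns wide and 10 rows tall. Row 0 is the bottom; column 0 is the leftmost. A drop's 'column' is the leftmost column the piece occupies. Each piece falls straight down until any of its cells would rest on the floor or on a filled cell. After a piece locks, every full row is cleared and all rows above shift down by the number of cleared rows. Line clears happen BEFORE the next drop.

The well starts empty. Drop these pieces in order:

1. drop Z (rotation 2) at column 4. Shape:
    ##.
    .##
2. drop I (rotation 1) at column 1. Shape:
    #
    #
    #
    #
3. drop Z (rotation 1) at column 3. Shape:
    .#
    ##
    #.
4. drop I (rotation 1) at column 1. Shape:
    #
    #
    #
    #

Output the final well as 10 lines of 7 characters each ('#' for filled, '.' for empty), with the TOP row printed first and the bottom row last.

Drop 1: Z rot2 at col 4 lands with bottom-row=0; cleared 0 line(s) (total 0); column heights now [0 0 0 0 2 2 1], max=2
Drop 2: I rot1 at col 1 lands with bottom-row=0; cleared 0 line(s) (total 0); column heights now [0 4 0 0 2 2 1], max=4
Drop 3: Z rot1 at col 3 lands with bottom-row=1; cleared 0 line(s) (total 0); column heights now [0 4 0 3 4 2 1], max=4
Drop 4: I rot1 at col 1 lands with bottom-row=4; cleared 0 line(s) (total 0); column heights now [0 8 0 3 4 2 1], max=8

Answer: .......
.......
.#.....
.#.....
.#.....
.#.....
.#..#..
.#.##..
.#.###.
.#...##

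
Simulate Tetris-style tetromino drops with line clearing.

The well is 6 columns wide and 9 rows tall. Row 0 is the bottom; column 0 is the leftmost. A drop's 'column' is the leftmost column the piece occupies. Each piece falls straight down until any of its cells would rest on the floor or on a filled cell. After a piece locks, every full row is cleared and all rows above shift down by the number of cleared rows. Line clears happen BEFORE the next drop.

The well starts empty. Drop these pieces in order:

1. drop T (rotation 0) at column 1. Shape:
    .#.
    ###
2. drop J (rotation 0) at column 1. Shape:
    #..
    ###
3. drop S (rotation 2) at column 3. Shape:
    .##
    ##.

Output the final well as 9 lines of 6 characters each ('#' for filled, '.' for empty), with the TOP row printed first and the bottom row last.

Answer: ......
......
......
......
....##
.#.##.
.###..
..#...
.###..

Derivation:
Drop 1: T rot0 at col 1 lands with bottom-row=0; cleared 0 line(s) (total 0); column heights now [0 1 2 1 0 0], max=2
Drop 2: J rot0 at col 1 lands with bottom-row=2; cleared 0 line(s) (total 0); column heights now [0 4 3 3 0 0], max=4
Drop 3: S rot2 at col 3 lands with bottom-row=3; cleared 0 line(s) (total 0); column heights now [0 4 3 4 5 5], max=5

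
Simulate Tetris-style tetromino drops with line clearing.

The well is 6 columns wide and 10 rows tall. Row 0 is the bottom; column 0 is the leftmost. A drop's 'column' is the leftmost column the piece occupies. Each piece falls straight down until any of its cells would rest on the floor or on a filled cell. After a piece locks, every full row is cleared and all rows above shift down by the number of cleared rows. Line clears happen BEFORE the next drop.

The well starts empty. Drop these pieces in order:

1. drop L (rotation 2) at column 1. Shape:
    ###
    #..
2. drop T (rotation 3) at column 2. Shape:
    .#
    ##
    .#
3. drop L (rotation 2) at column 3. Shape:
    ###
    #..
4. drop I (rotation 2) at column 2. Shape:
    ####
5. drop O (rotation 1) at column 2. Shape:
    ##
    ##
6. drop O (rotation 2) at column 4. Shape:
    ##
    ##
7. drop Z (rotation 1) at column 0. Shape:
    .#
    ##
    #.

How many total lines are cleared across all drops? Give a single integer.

Answer: 0

Derivation:
Drop 1: L rot2 at col 1 lands with bottom-row=0; cleared 0 line(s) (total 0); column heights now [0 2 2 2 0 0], max=2
Drop 2: T rot3 at col 2 lands with bottom-row=2; cleared 0 line(s) (total 0); column heights now [0 2 4 5 0 0], max=5
Drop 3: L rot2 at col 3 lands with bottom-row=5; cleared 0 line(s) (total 0); column heights now [0 2 4 7 7 7], max=7
Drop 4: I rot2 at col 2 lands with bottom-row=7; cleared 0 line(s) (total 0); column heights now [0 2 8 8 8 8], max=8
Drop 5: O rot1 at col 2 lands with bottom-row=8; cleared 0 line(s) (total 0); column heights now [0 2 10 10 8 8], max=10
Drop 6: O rot2 at col 4 lands with bottom-row=8; cleared 0 line(s) (total 0); column heights now [0 2 10 10 10 10], max=10
Drop 7: Z rot1 at col 0 lands with bottom-row=1; cleared 0 line(s) (total 0); column heights now [3 4 10 10 10 10], max=10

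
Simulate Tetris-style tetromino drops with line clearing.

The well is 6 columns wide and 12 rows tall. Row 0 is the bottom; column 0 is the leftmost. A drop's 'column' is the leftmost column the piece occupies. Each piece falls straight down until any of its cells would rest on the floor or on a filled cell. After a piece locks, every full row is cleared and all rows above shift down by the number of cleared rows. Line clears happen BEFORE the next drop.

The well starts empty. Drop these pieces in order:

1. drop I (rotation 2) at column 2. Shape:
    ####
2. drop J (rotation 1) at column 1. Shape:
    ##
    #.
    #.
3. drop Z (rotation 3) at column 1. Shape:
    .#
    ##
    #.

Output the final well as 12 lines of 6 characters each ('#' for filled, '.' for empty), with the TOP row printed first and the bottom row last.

Answer: ......
......
......
......
......
......
..#...
.##...
.#....
.##...
.#....
.#####

Derivation:
Drop 1: I rot2 at col 2 lands with bottom-row=0; cleared 0 line(s) (total 0); column heights now [0 0 1 1 1 1], max=1
Drop 2: J rot1 at col 1 lands with bottom-row=0; cleared 0 line(s) (total 0); column heights now [0 3 3 1 1 1], max=3
Drop 3: Z rot3 at col 1 lands with bottom-row=3; cleared 0 line(s) (total 0); column heights now [0 5 6 1 1 1], max=6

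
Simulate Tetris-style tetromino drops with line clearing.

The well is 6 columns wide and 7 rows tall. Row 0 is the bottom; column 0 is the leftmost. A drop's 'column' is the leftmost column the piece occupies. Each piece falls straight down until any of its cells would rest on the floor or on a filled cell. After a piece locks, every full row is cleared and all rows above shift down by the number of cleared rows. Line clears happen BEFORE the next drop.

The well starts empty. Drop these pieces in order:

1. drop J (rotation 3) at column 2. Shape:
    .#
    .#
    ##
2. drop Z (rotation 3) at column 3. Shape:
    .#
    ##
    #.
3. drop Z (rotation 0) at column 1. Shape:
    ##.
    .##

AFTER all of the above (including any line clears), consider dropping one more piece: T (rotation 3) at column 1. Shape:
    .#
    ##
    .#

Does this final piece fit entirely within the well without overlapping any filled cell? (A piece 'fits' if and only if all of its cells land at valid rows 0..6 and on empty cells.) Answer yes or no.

Drop 1: J rot3 at col 2 lands with bottom-row=0; cleared 0 line(s) (total 0); column heights now [0 0 1 3 0 0], max=3
Drop 2: Z rot3 at col 3 lands with bottom-row=3; cleared 0 line(s) (total 0); column heights now [0 0 1 5 6 0], max=6
Drop 3: Z rot0 at col 1 lands with bottom-row=5; cleared 0 line(s) (total 0); column heights now [0 7 7 6 6 0], max=7
Test piece T rot3 at col 1 (width 2): heights before test = [0 7 7 6 6 0]; fits = False

Answer: no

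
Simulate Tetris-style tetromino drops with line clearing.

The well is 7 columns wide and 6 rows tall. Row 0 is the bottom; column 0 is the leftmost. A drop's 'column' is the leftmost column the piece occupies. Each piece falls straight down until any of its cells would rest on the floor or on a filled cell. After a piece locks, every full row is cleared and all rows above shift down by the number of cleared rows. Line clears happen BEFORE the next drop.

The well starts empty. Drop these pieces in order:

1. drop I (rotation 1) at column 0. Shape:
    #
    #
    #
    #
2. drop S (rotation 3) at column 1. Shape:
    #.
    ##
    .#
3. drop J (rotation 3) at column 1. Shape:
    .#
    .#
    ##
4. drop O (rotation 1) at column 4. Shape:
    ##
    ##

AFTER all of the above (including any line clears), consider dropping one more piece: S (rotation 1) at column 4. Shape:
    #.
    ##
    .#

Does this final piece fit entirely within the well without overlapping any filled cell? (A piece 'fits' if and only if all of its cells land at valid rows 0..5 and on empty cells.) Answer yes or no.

Drop 1: I rot1 at col 0 lands with bottom-row=0; cleared 0 line(s) (total 0); column heights now [4 0 0 0 0 0 0], max=4
Drop 2: S rot3 at col 1 lands with bottom-row=0; cleared 0 line(s) (total 0); column heights now [4 3 2 0 0 0 0], max=4
Drop 3: J rot3 at col 1 lands with bottom-row=3; cleared 0 line(s) (total 0); column heights now [4 4 6 0 0 0 0], max=6
Drop 4: O rot1 at col 4 lands with bottom-row=0; cleared 0 line(s) (total 0); column heights now [4 4 6 0 2 2 0], max=6
Test piece S rot1 at col 4 (width 2): heights before test = [4 4 6 0 2 2 0]; fits = True

Answer: yes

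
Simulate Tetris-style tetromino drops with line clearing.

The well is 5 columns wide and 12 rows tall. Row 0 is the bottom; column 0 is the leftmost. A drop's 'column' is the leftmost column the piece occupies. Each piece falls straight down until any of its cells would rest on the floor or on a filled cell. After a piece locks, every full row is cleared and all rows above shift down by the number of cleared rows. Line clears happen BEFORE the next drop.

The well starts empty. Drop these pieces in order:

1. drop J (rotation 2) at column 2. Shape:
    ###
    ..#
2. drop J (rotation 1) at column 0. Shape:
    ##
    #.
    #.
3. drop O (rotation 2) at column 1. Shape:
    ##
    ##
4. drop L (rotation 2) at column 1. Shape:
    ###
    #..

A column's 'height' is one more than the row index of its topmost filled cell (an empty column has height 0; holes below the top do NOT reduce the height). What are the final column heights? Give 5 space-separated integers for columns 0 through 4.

Answer: 3 7 7 7 2

Derivation:
Drop 1: J rot2 at col 2 lands with bottom-row=0; cleared 0 line(s) (total 0); column heights now [0 0 2 2 2], max=2
Drop 2: J rot1 at col 0 lands with bottom-row=0; cleared 0 line(s) (total 0); column heights now [3 3 2 2 2], max=3
Drop 3: O rot2 at col 1 lands with bottom-row=3; cleared 0 line(s) (total 0); column heights now [3 5 5 2 2], max=5
Drop 4: L rot2 at col 1 lands with bottom-row=5; cleared 0 line(s) (total 0); column heights now [3 7 7 7 2], max=7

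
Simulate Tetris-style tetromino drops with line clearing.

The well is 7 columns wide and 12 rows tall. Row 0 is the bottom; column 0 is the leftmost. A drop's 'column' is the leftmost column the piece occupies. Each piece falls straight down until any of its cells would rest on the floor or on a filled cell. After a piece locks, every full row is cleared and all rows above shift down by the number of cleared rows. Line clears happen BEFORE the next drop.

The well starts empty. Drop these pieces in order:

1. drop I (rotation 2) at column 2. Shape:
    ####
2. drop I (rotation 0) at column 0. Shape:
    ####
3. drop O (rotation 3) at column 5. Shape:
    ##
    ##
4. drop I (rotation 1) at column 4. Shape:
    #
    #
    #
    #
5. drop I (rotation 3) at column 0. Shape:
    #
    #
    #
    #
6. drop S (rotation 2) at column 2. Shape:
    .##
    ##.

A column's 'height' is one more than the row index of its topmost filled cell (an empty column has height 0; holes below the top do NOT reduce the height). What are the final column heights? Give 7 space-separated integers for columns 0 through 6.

Drop 1: I rot2 at col 2 lands with bottom-row=0; cleared 0 line(s) (total 0); column heights now [0 0 1 1 1 1 0], max=1
Drop 2: I rot0 at col 0 lands with bottom-row=1; cleared 0 line(s) (total 0); column heights now [2 2 2 2 1 1 0], max=2
Drop 3: O rot3 at col 5 lands with bottom-row=1; cleared 0 line(s) (total 0); column heights now [2 2 2 2 1 3 3], max=3
Drop 4: I rot1 at col 4 lands with bottom-row=1; cleared 1 line(s) (total 1); column heights now [0 0 1 1 4 2 2], max=4
Drop 5: I rot3 at col 0 lands with bottom-row=0; cleared 0 line(s) (total 1); column heights now [4 0 1 1 4 2 2], max=4
Drop 6: S rot2 at col 2 lands with bottom-row=3; cleared 0 line(s) (total 1); column heights now [4 0 4 5 5 2 2], max=5

Answer: 4 0 4 5 5 2 2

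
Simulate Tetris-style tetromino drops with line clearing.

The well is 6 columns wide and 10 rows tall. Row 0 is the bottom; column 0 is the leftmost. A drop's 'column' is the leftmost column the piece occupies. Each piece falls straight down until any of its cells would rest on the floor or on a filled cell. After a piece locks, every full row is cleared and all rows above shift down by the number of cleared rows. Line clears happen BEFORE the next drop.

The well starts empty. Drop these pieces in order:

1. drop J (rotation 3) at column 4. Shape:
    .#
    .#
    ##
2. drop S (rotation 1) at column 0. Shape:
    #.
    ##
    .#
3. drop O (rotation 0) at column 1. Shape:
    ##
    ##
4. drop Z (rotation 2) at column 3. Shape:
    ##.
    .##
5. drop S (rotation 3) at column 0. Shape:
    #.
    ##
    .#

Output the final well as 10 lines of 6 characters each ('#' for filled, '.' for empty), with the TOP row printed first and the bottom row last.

Drop 1: J rot3 at col 4 lands with bottom-row=0; cleared 0 line(s) (total 0); column heights now [0 0 0 0 1 3], max=3
Drop 2: S rot1 at col 0 lands with bottom-row=0; cleared 0 line(s) (total 0); column heights now [3 2 0 0 1 3], max=3
Drop 3: O rot0 at col 1 lands with bottom-row=2; cleared 0 line(s) (total 0); column heights now [3 4 4 0 1 3], max=4
Drop 4: Z rot2 at col 3 lands with bottom-row=3; cleared 0 line(s) (total 0); column heights now [3 4 4 5 5 4], max=5
Drop 5: S rot3 at col 0 lands with bottom-row=4; cleared 0 line(s) (total 0); column heights now [7 6 4 5 5 4], max=7

Answer: ......
......
......
#.....
##....
.#.##.
.##.##
###..#
##...#
.#..##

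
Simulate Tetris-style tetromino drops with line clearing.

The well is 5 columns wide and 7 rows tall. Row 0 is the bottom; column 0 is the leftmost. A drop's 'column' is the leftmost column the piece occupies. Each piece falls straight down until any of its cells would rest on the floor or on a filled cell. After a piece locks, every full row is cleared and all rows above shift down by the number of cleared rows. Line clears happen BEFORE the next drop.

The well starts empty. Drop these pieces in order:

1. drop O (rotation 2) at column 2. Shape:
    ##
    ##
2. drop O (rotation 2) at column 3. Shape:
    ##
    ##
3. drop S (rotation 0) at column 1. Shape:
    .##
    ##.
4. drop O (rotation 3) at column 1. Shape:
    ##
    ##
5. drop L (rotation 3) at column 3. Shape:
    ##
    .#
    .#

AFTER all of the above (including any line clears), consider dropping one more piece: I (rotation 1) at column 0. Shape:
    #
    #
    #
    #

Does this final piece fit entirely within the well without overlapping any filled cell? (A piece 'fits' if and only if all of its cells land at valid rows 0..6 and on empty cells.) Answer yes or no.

Answer: yes

Derivation:
Drop 1: O rot2 at col 2 lands with bottom-row=0; cleared 0 line(s) (total 0); column heights now [0 0 2 2 0], max=2
Drop 2: O rot2 at col 3 lands with bottom-row=2; cleared 0 line(s) (total 0); column heights now [0 0 2 4 4], max=4
Drop 3: S rot0 at col 1 lands with bottom-row=3; cleared 0 line(s) (total 0); column heights now [0 4 5 5 4], max=5
Drop 4: O rot3 at col 1 lands with bottom-row=5; cleared 0 line(s) (total 0); column heights now [0 7 7 5 4], max=7
Drop 5: L rot3 at col 3 lands with bottom-row=4; cleared 0 line(s) (total 0); column heights now [0 7 7 7 7], max=7
Test piece I rot1 at col 0 (width 1): heights before test = [0 7 7 7 7]; fits = True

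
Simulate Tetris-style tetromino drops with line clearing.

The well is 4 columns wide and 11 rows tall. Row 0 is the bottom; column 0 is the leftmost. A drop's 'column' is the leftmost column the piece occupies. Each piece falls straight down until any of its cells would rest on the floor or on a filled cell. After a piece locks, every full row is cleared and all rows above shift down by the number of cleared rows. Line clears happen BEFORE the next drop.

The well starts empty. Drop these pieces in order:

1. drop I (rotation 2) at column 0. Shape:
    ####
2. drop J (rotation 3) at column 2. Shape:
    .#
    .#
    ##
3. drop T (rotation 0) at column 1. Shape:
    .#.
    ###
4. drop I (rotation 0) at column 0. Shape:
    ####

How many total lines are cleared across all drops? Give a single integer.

Answer: 2

Derivation:
Drop 1: I rot2 at col 0 lands with bottom-row=0; cleared 1 line(s) (total 1); column heights now [0 0 0 0], max=0
Drop 2: J rot3 at col 2 lands with bottom-row=0; cleared 0 line(s) (total 1); column heights now [0 0 1 3], max=3
Drop 3: T rot0 at col 1 lands with bottom-row=3; cleared 0 line(s) (total 1); column heights now [0 4 5 4], max=5
Drop 4: I rot0 at col 0 lands with bottom-row=5; cleared 1 line(s) (total 2); column heights now [0 4 5 4], max=5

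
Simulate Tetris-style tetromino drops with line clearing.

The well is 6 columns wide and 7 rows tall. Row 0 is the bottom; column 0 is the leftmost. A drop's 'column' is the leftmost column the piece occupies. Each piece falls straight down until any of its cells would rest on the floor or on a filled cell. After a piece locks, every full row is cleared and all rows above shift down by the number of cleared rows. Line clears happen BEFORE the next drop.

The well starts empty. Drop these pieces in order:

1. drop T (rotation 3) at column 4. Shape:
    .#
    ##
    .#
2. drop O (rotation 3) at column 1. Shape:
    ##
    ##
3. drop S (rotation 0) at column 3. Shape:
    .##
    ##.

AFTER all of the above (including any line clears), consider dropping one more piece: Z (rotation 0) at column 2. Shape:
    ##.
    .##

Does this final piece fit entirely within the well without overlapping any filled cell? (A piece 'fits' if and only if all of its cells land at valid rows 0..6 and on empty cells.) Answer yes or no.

Answer: yes

Derivation:
Drop 1: T rot3 at col 4 lands with bottom-row=0; cleared 0 line(s) (total 0); column heights now [0 0 0 0 2 3], max=3
Drop 2: O rot3 at col 1 lands with bottom-row=0; cleared 0 line(s) (total 0); column heights now [0 2 2 0 2 3], max=3
Drop 3: S rot0 at col 3 lands with bottom-row=2; cleared 0 line(s) (total 0); column heights now [0 2 2 3 4 4], max=4
Test piece Z rot0 at col 2 (width 3): heights before test = [0 2 2 3 4 4]; fits = True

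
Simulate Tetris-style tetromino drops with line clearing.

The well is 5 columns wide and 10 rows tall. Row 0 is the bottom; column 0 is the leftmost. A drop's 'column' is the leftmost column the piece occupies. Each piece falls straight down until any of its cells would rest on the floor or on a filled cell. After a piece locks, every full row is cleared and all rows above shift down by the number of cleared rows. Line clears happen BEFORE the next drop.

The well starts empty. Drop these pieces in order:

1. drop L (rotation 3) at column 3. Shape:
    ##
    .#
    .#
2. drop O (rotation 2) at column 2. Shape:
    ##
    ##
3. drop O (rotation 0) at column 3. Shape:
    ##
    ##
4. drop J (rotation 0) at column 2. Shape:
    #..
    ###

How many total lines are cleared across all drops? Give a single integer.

Drop 1: L rot3 at col 3 lands with bottom-row=0; cleared 0 line(s) (total 0); column heights now [0 0 0 3 3], max=3
Drop 2: O rot2 at col 2 lands with bottom-row=3; cleared 0 line(s) (total 0); column heights now [0 0 5 5 3], max=5
Drop 3: O rot0 at col 3 lands with bottom-row=5; cleared 0 line(s) (total 0); column heights now [0 0 5 7 7], max=7
Drop 4: J rot0 at col 2 lands with bottom-row=7; cleared 0 line(s) (total 0); column heights now [0 0 9 8 8], max=9

Answer: 0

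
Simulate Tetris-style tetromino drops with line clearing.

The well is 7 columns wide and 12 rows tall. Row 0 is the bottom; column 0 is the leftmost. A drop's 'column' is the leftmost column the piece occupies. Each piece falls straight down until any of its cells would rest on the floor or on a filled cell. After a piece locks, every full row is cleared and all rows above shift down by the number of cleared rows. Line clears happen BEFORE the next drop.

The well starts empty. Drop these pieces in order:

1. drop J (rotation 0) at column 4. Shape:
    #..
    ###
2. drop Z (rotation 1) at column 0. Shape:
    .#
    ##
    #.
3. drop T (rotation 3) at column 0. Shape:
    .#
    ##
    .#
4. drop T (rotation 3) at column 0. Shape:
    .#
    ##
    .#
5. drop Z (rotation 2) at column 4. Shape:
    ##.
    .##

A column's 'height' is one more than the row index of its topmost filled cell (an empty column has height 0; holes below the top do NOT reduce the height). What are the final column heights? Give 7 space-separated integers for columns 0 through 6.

Answer: 8 9 0 0 3 3 2

Derivation:
Drop 1: J rot0 at col 4 lands with bottom-row=0; cleared 0 line(s) (total 0); column heights now [0 0 0 0 2 1 1], max=2
Drop 2: Z rot1 at col 0 lands with bottom-row=0; cleared 0 line(s) (total 0); column heights now [2 3 0 0 2 1 1], max=3
Drop 3: T rot3 at col 0 lands with bottom-row=3; cleared 0 line(s) (total 0); column heights now [5 6 0 0 2 1 1], max=6
Drop 4: T rot3 at col 0 lands with bottom-row=6; cleared 0 line(s) (total 0); column heights now [8 9 0 0 2 1 1], max=9
Drop 5: Z rot2 at col 4 lands with bottom-row=1; cleared 0 line(s) (total 0); column heights now [8 9 0 0 3 3 2], max=9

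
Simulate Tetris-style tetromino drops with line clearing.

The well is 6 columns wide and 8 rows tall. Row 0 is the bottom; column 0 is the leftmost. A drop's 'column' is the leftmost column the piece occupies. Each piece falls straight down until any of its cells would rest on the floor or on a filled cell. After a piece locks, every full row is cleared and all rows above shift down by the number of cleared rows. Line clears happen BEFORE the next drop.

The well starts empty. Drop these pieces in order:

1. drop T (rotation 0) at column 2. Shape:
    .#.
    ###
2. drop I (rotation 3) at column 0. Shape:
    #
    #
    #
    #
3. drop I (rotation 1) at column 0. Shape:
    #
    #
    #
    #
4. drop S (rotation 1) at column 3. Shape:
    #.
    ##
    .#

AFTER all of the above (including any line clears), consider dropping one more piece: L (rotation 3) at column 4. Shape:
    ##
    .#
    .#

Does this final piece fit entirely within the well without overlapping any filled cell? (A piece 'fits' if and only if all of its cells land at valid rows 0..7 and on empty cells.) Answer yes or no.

Drop 1: T rot0 at col 2 lands with bottom-row=0; cleared 0 line(s) (total 0); column heights now [0 0 1 2 1 0], max=2
Drop 2: I rot3 at col 0 lands with bottom-row=0; cleared 0 line(s) (total 0); column heights now [4 0 1 2 1 0], max=4
Drop 3: I rot1 at col 0 lands with bottom-row=4; cleared 0 line(s) (total 0); column heights now [8 0 1 2 1 0], max=8
Drop 4: S rot1 at col 3 lands with bottom-row=1; cleared 0 line(s) (total 0); column heights now [8 0 1 4 3 0], max=8
Test piece L rot3 at col 4 (width 2): heights before test = [8 0 1 4 3 0]; fits = True

Answer: yes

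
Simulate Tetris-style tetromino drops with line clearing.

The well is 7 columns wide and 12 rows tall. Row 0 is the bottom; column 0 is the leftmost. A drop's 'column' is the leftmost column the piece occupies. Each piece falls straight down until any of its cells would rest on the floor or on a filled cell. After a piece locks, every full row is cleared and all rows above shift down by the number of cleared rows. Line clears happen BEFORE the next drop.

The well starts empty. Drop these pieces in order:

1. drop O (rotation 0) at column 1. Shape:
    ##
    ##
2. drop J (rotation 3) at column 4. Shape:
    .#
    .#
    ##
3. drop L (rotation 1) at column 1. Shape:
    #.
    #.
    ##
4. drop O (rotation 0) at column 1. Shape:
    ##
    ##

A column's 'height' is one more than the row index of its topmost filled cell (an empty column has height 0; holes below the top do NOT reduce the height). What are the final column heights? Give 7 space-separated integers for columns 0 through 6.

Drop 1: O rot0 at col 1 lands with bottom-row=0; cleared 0 line(s) (total 0); column heights now [0 2 2 0 0 0 0], max=2
Drop 2: J rot3 at col 4 lands with bottom-row=0; cleared 0 line(s) (total 0); column heights now [0 2 2 0 1 3 0], max=3
Drop 3: L rot1 at col 1 lands with bottom-row=2; cleared 0 line(s) (total 0); column heights now [0 5 3 0 1 3 0], max=5
Drop 4: O rot0 at col 1 lands with bottom-row=5; cleared 0 line(s) (total 0); column heights now [0 7 7 0 1 3 0], max=7

Answer: 0 7 7 0 1 3 0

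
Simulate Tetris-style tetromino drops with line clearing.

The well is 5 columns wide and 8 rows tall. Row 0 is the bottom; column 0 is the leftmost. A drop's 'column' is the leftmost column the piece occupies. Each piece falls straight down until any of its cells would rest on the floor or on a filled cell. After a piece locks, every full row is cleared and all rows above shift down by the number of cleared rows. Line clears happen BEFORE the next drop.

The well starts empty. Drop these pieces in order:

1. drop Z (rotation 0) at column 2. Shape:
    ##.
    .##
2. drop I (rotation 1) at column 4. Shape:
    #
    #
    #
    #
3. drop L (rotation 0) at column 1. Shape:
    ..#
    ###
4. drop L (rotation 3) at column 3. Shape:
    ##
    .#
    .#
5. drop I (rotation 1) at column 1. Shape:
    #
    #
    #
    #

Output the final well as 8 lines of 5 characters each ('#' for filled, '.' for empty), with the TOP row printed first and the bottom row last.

Answer: ...##
.#..#
.#..#
.#..#
.#.##
.####
..###
...##

Derivation:
Drop 1: Z rot0 at col 2 lands with bottom-row=0; cleared 0 line(s) (total 0); column heights now [0 0 2 2 1], max=2
Drop 2: I rot1 at col 4 lands with bottom-row=1; cleared 0 line(s) (total 0); column heights now [0 0 2 2 5], max=5
Drop 3: L rot0 at col 1 lands with bottom-row=2; cleared 0 line(s) (total 0); column heights now [0 3 3 4 5], max=5
Drop 4: L rot3 at col 3 lands with bottom-row=5; cleared 0 line(s) (total 0); column heights now [0 3 3 8 8], max=8
Drop 5: I rot1 at col 1 lands with bottom-row=3; cleared 0 line(s) (total 0); column heights now [0 7 3 8 8], max=8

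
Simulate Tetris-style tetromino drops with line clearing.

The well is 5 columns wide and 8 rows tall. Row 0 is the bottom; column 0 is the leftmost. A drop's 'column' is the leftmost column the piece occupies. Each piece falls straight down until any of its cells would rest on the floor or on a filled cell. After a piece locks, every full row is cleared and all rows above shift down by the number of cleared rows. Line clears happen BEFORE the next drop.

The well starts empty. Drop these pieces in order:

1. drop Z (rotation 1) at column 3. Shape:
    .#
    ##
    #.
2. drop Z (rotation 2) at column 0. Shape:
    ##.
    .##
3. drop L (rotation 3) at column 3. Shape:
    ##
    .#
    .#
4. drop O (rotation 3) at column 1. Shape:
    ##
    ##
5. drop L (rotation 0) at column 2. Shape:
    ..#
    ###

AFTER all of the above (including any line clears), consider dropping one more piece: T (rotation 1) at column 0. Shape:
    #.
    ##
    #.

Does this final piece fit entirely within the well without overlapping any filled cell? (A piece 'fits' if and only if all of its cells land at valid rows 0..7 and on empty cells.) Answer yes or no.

Answer: yes

Derivation:
Drop 1: Z rot1 at col 3 lands with bottom-row=0; cleared 0 line(s) (total 0); column heights now [0 0 0 2 3], max=3
Drop 2: Z rot2 at col 0 lands with bottom-row=0; cleared 0 line(s) (total 0); column heights now [2 2 1 2 3], max=3
Drop 3: L rot3 at col 3 lands with bottom-row=3; cleared 0 line(s) (total 0); column heights now [2 2 1 6 6], max=6
Drop 4: O rot3 at col 1 lands with bottom-row=2; cleared 0 line(s) (total 0); column heights now [2 4 4 6 6], max=6
Drop 5: L rot0 at col 2 lands with bottom-row=6; cleared 0 line(s) (total 0); column heights now [2 4 7 7 8], max=8
Test piece T rot1 at col 0 (width 2): heights before test = [2 4 7 7 8]; fits = True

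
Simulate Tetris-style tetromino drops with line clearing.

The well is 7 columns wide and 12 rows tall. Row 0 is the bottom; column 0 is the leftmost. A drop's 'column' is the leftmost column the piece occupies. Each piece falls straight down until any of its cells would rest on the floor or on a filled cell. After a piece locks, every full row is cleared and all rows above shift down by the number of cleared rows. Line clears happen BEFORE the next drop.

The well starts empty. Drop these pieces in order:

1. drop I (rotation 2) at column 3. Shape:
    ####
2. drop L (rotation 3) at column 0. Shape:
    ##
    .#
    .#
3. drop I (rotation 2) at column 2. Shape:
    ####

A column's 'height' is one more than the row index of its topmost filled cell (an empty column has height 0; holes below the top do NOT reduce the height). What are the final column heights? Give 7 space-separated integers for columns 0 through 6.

Drop 1: I rot2 at col 3 lands with bottom-row=0; cleared 0 line(s) (total 0); column heights now [0 0 0 1 1 1 1], max=1
Drop 2: L rot3 at col 0 lands with bottom-row=0; cleared 0 line(s) (total 0); column heights now [3 3 0 1 1 1 1], max=3
Drop 3: I rot2 at col 2 lands with bottom-row=1; cleared 0 line(s) (total 0); column heights now [3 3 2 2 2 2 1], max=3

Answer: 3 3 2 2 2 2 1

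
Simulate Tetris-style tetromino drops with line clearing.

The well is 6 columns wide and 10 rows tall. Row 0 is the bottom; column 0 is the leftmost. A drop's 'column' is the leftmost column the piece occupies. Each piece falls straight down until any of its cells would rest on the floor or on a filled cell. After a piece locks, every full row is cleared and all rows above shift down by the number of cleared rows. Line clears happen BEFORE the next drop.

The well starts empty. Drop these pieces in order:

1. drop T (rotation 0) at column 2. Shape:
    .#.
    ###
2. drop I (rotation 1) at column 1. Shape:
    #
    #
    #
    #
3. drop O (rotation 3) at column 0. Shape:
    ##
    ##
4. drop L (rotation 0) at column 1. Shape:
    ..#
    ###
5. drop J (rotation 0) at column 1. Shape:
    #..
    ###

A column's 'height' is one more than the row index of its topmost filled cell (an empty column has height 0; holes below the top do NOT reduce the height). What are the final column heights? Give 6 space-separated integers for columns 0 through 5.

Drop 1: T rot0 at col 2 lands with bottom-row=0; cleared 0 line(s) (total 0); column heights now [0 0 1 2 1 0], max=2
Drop 2: I rot1 at col 1 lands with bottom-row=0; cleared 0 line(s) (total 0); column heights now [0 4 1 2 1 0], max=4
Drop 3: O rot3 at col 0 lands with bottom-row=4; cleared 0 line(s) (total 0); column heights now [6 6 1 2 1 0], max=6
Drop 4: L rot0 at col 1 lands with bottom-row=6; cleared 0 line(s) (total 0); column heights now [6 7 7 8 1 0], max=8
Drop 5: J rot0 at col 1 lands with bottom-row=8; cleared 0 line(s) (total 0); column heights now [6 10 9 9 1 0], max=10

Answer: 6 10 9 9 1 0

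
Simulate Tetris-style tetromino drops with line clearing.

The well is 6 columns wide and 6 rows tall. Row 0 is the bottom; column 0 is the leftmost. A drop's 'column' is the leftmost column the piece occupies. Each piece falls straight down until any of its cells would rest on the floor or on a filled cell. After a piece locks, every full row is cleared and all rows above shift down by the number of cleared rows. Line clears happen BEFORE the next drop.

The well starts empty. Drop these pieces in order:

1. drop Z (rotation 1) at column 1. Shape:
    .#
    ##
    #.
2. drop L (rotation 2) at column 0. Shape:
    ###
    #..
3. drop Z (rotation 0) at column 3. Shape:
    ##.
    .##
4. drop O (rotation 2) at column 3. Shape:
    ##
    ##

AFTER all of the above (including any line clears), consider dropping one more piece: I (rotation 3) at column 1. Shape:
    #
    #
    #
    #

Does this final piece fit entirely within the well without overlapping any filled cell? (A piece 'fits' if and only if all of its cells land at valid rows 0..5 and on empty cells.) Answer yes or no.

Drop 1: Z rot1 at col 1 lands with bottom-row=0; cleared 0 line(s) (total 0); column heights now [0 2 3 0 0 0], max=3
Drop 2: L rot2 at col 0 lands with bottom-row=2; cleared 0 line(s) (total 0); column heights now [4 4 4 0 0 0], max=4
Drop 3: Z rot0 at col 3 lands with bottom-row=0; cleared 0 line(s) (total 0); column heights now [4 4 4 2 2 1], max=4
Drop 4: O rot2 at col 3 lands with bottom-row=2; cleared 0 line(s) (total 0); column heights now [4 4 4 4 4 1], max=4
Test piece I rot3 at col 1 (width 1): heights before test = [4 4 4 4 4 1]; fits = False

Answer: no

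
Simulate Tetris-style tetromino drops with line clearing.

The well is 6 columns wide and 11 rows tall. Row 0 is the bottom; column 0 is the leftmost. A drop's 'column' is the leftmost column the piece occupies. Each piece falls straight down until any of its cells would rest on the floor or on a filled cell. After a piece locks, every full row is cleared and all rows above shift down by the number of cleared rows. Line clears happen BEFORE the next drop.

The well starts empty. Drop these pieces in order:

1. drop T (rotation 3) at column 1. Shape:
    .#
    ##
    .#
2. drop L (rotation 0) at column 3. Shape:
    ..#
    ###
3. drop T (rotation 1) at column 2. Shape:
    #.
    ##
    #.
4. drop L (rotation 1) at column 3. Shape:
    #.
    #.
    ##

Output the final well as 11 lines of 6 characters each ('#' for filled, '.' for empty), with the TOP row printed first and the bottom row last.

Drop 1: T rot3 at col 1 lands with bottom-row=0; cleared 0 line(s) (total 0); column heights now [0 2 3 0 0 0], max=3
Drop 2: L rot0 at col 3 lands with bottom-row=0; cleared 0 line(s) (total 0); column heights now [0 2 3 1 1 2], max=3
Drop 3: T rot1 at col 2 lands with bottom-row=3; cleared 0 line(s) (total 0); column heights now [0 2 6 5 1 2], max=6
Drop 4: L rot1 at col 3 lands with bottom-row=5; cleared 0 line(s) (total 0); column heights now [0 2 6 8 6 2], max=8

Answer: ......
......
......
...#..
...#..
..###.
..##..
..#...
..#...
.##..#
..####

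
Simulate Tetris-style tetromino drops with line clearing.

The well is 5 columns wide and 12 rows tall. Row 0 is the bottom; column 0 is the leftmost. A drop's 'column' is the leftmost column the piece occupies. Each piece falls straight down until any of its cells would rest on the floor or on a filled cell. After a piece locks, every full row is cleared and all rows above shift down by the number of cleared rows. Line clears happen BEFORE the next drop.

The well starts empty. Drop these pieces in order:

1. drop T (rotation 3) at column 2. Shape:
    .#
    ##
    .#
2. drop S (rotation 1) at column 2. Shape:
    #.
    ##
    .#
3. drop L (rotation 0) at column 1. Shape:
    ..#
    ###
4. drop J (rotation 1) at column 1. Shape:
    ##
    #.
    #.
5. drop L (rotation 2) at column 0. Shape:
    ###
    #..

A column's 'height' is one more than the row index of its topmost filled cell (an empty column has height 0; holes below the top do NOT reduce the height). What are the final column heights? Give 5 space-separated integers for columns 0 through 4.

Answer: 11 11 11 8 0

Derivation:
Drop 1: T rot3 at col 2 lands with bottom-row=0; cleared 0 line(s) (total 0); column heights now [0 0 2 3 0], max=3
Drop 2: S rot1 at col 2 lands with bottom-row=3; cleared 0 line(s) (total 0); column heights now [0 0 6 5 0], max=6
Drop 3: L rot0 at col 1 lands with bottom-row=6; cleared 0 line(s) (total 0); column heights now [0 7 7 8 0], max=8
Drop 4: J rot1 at col 1 lands with bottom-row=7; cleared 0 line(s) (total 0); column heights now [0 10 10 8 0], max=10
Drop 5: L rot2 at col 0 lands with bottom-row=9; cleared 0 line(s) (total 0); column heights now [11 11 11 8 0], max=11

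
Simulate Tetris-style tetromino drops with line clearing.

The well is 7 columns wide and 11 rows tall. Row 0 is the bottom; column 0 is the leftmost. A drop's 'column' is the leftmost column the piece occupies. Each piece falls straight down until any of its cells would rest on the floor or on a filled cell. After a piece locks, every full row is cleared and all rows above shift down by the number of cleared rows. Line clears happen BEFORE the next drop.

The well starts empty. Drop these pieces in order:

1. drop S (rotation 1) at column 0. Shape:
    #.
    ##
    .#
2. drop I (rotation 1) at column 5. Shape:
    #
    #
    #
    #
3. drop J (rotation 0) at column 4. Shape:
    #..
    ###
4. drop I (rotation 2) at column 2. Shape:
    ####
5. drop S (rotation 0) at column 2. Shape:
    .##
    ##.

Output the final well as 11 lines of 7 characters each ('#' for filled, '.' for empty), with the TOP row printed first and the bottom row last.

Drop 1: S rot1 at col 0 lands with bottom-row=0; cleared 0 line(s) (total 0); column heights now [3 2 0 0 0 0 0], max=3
Drop 2: I rot1 at col 5 lands with bottom-row=0; cleared 0 line(s) (total 0); column heights now [3 2 0 0 0 4 0], max=4
Drop 3: J rot0 at col 4 lands with bottom-row=4; cleared 0 line(s) (total 0); column heights now [3 2 0 0 6 5 5], max=6
Drop 4: I rot2 at col 2 lands with bottom-row=6; cleared 0 line(s) (total 0); column heights now [3 2 7 7 7 7 5], max=7
Drop 5: S rot0 at col 2 lands with bottom-row=7; cleared 0 line(s) (total 0); column heights now [3 2 8 9 9 7 5], max=9

Answer: .......
.......
...##..
..##...
..####.
....#..
....###
.....#.
#....#.
##...#.
.#...#.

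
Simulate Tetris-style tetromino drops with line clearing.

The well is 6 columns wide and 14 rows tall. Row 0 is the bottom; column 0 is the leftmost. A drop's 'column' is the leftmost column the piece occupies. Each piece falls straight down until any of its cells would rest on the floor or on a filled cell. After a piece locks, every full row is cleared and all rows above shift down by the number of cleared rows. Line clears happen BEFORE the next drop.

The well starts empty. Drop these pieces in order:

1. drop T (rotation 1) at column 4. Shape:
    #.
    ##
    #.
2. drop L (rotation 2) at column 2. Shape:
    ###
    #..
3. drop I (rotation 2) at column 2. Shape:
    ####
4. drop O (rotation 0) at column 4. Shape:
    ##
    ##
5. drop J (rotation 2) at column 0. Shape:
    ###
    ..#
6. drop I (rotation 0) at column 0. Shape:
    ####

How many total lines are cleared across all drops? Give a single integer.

Answer: 0

Derivation:
Drop 1: T rot1 at col 4 lands with bottom-row=0; cleared 0 line(s) (total 0); column heights now [0 0 0 0 3 2], max=3
Drop 2: L rot2 at col 2 lands with bottom-row=2; cleared 0 line(s) (total 0); column heights now [0 0 4 4 4 2], max=4
Drop 3: I rot2 at col 2 lands with bottom-row=4; cleared 0 line(s) (total 0); column heights now [0 0 5 5 5 5], max=5
Drop 4: O rot0 at col 4 lands with bottom-row=5; cleared 0 line(s) (total 0); column heights now [0 0 5 5 7 7], max=7
Drop 5: J rot2 at col 0 lands with bottom-row=5; cleared 0 line(s) (total 0); column heights now [7 7 7 5 7 7], max=7
Drop 6: I rot0 at col 0 lands with bottom-row=7; cleared 0 line(s) (total 0); column heights now [8 8 8 8 7 7], max=8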